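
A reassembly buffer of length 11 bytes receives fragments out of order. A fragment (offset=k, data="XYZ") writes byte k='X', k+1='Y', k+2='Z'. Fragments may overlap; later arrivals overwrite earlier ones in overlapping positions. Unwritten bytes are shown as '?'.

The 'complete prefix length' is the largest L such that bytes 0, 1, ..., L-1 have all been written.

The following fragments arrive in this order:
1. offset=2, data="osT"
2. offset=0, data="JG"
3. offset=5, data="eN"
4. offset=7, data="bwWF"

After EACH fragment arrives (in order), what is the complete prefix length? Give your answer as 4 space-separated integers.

Answer: 0 5 7 11

Derivation:
Fragment 1: offset=2 data="osT" -> buffer=??osT?????? -> prefix_len=0
Fragment 2: offset=0 data="JG" -> buffer=JGosT?????? -> prefix_len=5
Fragment 3: offset=5 data="eN" -> buffer=JGosTeN???? -> prefix_len=7
Fragment 4: offset=7 data="bwWF" -> buffer=JGosTeNbwWF -> prefix_len=11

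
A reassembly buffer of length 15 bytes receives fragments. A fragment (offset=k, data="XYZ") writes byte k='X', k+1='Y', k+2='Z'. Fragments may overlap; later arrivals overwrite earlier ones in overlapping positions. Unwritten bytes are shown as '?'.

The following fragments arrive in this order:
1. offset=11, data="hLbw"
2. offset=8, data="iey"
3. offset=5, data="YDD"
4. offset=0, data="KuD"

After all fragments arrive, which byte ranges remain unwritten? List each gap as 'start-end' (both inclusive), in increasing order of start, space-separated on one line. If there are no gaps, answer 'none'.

Fragment 1: offset=11 len=4
Fragment 2: offset=8 len=3
Fragment 3: offset=5 len=3
Fragment 4: offset=0 len=3
Gaps: 3-4

Answer: 3-4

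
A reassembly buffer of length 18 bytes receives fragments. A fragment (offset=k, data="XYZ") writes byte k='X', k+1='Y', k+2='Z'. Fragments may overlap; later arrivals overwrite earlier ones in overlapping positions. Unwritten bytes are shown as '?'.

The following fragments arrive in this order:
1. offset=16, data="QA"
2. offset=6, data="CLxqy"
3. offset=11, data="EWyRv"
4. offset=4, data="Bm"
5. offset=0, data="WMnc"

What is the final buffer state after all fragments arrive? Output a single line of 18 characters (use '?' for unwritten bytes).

Fragment 1: offset=16 data="QA" -> buffer=????????????????QA
Fragment 2: offset=6 data="CLxqy" -> buffer=??????CLxqy?????QA
Fragment 3: offset=11 data="EWyRv" -> buffer=??????CLxqyEWyRvQA
Fragment 4: offset=4 data="Bm" -> buffer=????BmCLxqyEWyRvQA
Fragment 5: offset=0 data="WMnc" -> buffer=WMncBmCLxqyEWyRvQA

Answer: WMncBmCLxqyEWyRvQA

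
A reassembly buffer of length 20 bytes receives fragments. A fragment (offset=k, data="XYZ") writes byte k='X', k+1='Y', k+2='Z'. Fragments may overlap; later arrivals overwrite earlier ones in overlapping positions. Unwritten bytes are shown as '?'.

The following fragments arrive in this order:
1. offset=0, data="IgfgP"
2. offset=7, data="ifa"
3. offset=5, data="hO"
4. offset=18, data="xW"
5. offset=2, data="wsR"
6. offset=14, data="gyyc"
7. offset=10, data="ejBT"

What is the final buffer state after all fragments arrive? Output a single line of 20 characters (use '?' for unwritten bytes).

Fragment 1: offset=0 data="IgfgP" -> buffer=IgfgP???????????????
Fragment 2: offset=7 data="ifa" -> buffer=IgfgP??ifa??????????
Fragment 3: offset=5 data="hO" -> buffer=IgfgPhOifa??????????
Fragment 4: offset=18 data="xW" -> buffer=IgfgPhOifa????????xW
Fragment 5: offset=2 data="wsR" -> buffer=IgwsRhOifa????????xW
Fragment 6: offset=14 data="gyyc" -> buffer=IgwsRhOifa????gyycxW
Fragment 7: offset=10 data="ejBT" -> buffer=IgwsRhOifaejBTgyycxW

Answer: IgwsRhOifaejBTgyycxW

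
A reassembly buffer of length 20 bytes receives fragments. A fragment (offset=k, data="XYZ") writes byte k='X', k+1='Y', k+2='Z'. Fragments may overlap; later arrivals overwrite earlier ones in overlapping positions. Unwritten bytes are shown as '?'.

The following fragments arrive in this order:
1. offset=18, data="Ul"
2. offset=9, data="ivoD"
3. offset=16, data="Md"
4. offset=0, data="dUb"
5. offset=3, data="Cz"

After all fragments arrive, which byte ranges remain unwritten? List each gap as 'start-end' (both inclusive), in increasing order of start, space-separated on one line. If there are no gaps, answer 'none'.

Fragment 1: offset=18 len=2
Fragment 2: offset=9 len=4
Fragment 3: offset=16 len=2
Fragment 4: offset=0 len=3
Fragment 5: offset=3 len=2
Gaps: 5-8 13-15

Answer: 5-8 13-15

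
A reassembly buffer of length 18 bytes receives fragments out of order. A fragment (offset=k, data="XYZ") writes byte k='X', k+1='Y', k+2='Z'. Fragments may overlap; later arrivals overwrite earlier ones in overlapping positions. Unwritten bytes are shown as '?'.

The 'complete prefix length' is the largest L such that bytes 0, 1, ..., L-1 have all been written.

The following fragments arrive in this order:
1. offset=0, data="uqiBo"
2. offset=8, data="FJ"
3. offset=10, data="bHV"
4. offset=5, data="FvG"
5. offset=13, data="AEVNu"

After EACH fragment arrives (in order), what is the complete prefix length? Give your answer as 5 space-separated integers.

Answer: 5 5 5 13 18

Derivation:
Fragment 1: offset=0 data="uqiBo" -> buffer=uqiBo????????????? -> prefix_len=5
Fragment 2: offset=8 data="FJ" -> buffer=uqiBo???FJ???????? -> prefix_len=5
Fragment 3: offset=10 data="bHV" -> buffer=uqiBo???FJbHV????? -> prefix_len=5
Fragment 4: offset=5 data="FvG" -> buffer=uqiBoFvGFJbHV????? -> prefix_len=13
Fragment 5: offset=13 data="AEVNu" -> buffer=uqiBoFvGFJbHVAEVNu -> prefix_len=18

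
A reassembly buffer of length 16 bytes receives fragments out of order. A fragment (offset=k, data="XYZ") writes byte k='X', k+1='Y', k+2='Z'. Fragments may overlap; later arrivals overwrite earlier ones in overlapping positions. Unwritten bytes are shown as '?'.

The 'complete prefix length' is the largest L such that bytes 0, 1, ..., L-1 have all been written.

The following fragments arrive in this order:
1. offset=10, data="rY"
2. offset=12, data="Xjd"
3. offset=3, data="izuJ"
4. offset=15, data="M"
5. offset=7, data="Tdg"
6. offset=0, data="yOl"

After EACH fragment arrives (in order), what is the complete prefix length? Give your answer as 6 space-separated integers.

Answer: 0 0 0 0 0 16

Derivation:
Fragment 1: offset=10 data="rY" -> buffer=??????????rY???? -> prefix_len=0
Fragment 2: offset=12 data="Xjd" -> buffer=??????????rYXjd? -> prefix_len=0
Fragment 3: offset=3 data="izuJ" -> buffer=???izuJ???rYXjd? -> prefix_len=0
Fragment 4: offset=15 data="M" -> buffer=???izuJ???rYXjdM -> prefix_len=0
Fragment 5: offset=7 data="Tdg" -> buffer=???izuJTdgrYXjdM -> prefix_len=0
Fragment 6: offset=0 data="yOl" -> buffer=yOlizuJTdgrYXjdM -> prefix_len=16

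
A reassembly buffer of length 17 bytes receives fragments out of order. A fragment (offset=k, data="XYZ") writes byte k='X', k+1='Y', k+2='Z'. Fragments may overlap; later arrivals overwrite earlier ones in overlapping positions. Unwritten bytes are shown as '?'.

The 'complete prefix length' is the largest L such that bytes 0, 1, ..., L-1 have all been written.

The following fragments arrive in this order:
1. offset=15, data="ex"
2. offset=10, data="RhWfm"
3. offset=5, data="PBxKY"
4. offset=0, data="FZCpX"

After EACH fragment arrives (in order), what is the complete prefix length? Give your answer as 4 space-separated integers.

Fragment 1: offset=15 data="ex" -> buffer=???????????????ex -> prefix_len=0
Fragment 2: offset=10 data="RhWfm" -> buffer=??????????RhWfmex -> prefix_len=0
Fragment 3: offset=5 data="PBxKY" -> buffer=?????PBxKYRhWfmex -> prefix_len=0
Fragment 4: offset=0 data="FZCpX" -> buffer=FZCpXPBxKYRhWfmex -> prefix_len=17

Answer: 0 0 0 17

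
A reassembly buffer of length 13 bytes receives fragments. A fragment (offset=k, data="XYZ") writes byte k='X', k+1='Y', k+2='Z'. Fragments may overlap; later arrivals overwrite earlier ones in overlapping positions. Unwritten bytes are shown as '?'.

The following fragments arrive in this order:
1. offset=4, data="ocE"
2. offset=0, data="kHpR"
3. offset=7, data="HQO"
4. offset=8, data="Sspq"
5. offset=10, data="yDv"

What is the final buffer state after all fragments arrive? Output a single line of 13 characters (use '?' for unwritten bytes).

Answer: kHpRocEHSsyDv

Derivation:
Fragment 1: offset=4 data="ocE" -> buffer=????ocE??????
Fragment 2: offset=0 data="kHpR" -> buffer=kHpRocE??????
Fragment 3: offset=7 data="HQO" -> buffer=kHpRocEHQO???
Fragment 4: offset=8 data="Sspq" -> buffer=kHpRocEHSspq?
Fragment 5: offset=10 data="yDv" -> buffer=kHpRocEHSsyDv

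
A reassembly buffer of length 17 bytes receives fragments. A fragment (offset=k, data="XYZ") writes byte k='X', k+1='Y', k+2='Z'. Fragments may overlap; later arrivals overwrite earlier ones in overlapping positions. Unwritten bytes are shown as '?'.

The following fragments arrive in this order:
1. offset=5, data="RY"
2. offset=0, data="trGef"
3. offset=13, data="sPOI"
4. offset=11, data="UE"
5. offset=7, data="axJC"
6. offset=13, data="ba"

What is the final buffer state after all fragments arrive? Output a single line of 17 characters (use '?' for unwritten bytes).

Answer: trGefRYaxJCUEbaOI

Derivation:
Fragment 1: offset=5 data="RY" -> buffer=?????RY??????????
Fragment 2: offset=0 data="trGef" -> buffer=trGefRY??????????
Fragment 3: offset=13 data="sPOI" -> buffer=trGefRY??????sPOI
Fragment 4: offset=11 data="UE" -> buffer=trGefRY????UEsPOI
Fragment 5: offset=7 data="axJC" -> buffer=trGefRYaxJCUEsPOI
Fragment 6: offset=13 data="ba" -> buffer=trGefRYaxJCUEbaOI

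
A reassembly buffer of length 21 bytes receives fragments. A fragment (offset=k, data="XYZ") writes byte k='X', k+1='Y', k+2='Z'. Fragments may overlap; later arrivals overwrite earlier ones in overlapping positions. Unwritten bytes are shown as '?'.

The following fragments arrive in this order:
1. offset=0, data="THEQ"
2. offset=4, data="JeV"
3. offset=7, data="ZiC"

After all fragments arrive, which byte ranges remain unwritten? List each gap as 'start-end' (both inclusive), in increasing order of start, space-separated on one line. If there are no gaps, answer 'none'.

Fragment 1: offset=0 len=4
Fragment 2: offset=4 len=3
Fragment 3: offset=7 len=3
Gaps: 10-20

Answer: 10-20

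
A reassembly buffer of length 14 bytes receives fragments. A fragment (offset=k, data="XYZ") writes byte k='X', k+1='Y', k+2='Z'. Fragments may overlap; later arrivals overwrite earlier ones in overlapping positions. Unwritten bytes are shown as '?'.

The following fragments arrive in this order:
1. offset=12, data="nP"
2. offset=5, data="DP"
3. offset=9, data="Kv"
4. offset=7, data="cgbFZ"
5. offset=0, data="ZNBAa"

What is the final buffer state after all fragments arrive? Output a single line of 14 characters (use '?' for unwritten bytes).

Fragment 1: offset=12 data="nP" -> buffer=????????????nP
Fragment 2: offset=5 data="DP" -> buffer=?????DP?????nP
Fragment 3: offset=9 data="Kv" -> buffer=?????DP??Kv?nP
Fragment 4: offset=7 data="cgbFZ" -> buffer=?????DPcgbFZnP
Fragment 5: offset=0 data="ZNBAa" -> buffer=ZNBAaDPcgbFZnP

Answer: ZNBAaDPcgbFZnP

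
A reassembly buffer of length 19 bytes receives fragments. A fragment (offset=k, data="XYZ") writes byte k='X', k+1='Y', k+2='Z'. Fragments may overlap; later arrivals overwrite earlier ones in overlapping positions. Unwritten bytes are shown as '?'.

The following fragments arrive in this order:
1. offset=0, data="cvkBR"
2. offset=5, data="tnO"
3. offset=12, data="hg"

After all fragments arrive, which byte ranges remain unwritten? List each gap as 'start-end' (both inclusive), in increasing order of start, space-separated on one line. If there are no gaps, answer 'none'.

Fragment 1: offset=0 len=5
Fragment 2: offset=5 len=3
Fragment 3: offset=12 len=2
Gaps: 8-11 14-18

Answer: 8-11 14-18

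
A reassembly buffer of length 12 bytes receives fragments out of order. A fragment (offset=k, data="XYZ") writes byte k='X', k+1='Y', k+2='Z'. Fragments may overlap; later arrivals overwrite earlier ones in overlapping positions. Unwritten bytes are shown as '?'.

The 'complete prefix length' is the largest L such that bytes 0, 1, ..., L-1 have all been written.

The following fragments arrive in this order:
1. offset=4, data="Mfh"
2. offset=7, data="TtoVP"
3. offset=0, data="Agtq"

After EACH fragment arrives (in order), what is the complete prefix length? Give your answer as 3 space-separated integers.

Fragment 1: offset=4 data="Mfh" -> buffer=????Mfh????? -> prefix_len=0
Fragment 2: offset=7 data="TtoVP" -> buffer=????MfhTtoVP -> prefix_len=0
Fragment 3: offset=0 data="Agtq" -> buffer=AgtqMfhTtoVP -> prefix_len=12

Answer: 0 0 12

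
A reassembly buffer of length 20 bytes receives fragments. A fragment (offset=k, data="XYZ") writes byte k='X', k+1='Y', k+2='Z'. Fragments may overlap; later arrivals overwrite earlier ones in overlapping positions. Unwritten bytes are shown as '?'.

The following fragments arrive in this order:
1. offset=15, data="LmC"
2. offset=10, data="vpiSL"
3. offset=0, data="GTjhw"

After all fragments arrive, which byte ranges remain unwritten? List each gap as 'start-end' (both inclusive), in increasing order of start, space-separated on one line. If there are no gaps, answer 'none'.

Fragment 1: offset=15 len=3
Fragment 2: offset=10 len=5
Fragment 3: offset=0 len=5
Gaps: 5-9 18-19

Answer: 5-9 18-19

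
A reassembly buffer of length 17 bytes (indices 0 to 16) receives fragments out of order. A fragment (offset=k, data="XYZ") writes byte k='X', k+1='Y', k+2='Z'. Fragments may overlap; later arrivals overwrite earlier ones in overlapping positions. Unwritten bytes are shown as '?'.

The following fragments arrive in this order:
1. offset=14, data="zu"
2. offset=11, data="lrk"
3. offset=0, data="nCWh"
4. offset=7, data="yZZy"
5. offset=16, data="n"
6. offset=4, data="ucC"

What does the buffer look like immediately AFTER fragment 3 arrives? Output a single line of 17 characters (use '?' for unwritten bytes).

Fragment 1: offset=14 data="zu" -> buffer=??????????????zu?
Fragment 2: offset=11 data="lrk" -> buffer=???????????lrkzu?
Fragment 3: offset=0 data="nCWh" -> buffer=nCWh???????lrkzu?

Answer: nCWh???????lrkzu?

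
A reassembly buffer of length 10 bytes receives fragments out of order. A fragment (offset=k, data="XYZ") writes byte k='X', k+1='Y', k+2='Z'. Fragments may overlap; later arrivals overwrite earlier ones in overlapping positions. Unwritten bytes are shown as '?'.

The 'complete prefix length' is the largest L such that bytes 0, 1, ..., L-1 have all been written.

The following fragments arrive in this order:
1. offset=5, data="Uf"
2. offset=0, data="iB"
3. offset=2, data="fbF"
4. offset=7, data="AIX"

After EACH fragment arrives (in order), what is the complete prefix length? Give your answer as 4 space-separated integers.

Answer: 0 2 7 10

Derivation:
Fragment 1: offset=5 data="Uf" -> buffer=?????Uf??? -> prefix_len=0
Fragment 2: offset=0 data="iB" -> buffer=iB???Uf??? -> prefix_len=2
Fragment 3: offset=2 data="fbF" -> buffer=iBfbFUf??? -> prefix_len=7
Fragment 4: offset=7 data="AIX" -> buffer=iBfbFUfAIX -> prefix_len=10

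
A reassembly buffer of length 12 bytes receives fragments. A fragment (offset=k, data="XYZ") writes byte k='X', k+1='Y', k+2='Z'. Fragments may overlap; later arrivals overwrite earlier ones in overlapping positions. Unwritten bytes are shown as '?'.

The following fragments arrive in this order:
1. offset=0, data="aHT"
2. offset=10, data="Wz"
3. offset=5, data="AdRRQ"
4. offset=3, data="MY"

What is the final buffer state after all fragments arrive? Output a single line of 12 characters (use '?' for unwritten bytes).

Fragment 1: offset=0 data="aHT" -> buffer=aHT?????????
Fragment 2: offset=10 data="Wz" -> buffer=aHT???????Wz
Fragment 3: offset=5 data="AdRRQ" -> buffer=aHT??AdRRQWz
Fragment 4: offset=3 data="MY" -> buffer=aHTMYAdRRQWz

Answer: aHTMYAdRRQWz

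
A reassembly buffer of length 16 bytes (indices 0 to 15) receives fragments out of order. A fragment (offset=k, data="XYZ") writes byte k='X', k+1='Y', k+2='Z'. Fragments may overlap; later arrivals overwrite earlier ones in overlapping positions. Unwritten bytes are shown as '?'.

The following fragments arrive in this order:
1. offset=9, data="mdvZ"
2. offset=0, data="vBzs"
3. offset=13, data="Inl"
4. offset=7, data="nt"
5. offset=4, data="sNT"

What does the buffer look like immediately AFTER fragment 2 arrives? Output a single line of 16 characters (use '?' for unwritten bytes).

Answer: vBzs?????mdvZ???

Derivation:
Fragment 1: offset=9 data="mdvZ" -> buffer=?????????mdvZ???
Fragment 2: offset=0 data="vBzs" -> buffer=vBzs?????mdvZ???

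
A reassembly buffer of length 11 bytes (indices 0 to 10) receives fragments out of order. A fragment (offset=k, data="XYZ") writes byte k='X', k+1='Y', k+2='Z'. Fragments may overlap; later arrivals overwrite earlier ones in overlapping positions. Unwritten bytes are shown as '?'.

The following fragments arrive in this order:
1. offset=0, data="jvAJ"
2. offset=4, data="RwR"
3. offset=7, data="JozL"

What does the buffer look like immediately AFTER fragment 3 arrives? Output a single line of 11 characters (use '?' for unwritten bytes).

Answer: jvAJRwRJozL

Derivation:
Fragment 1: offset=0 data="jvAJ" -> buffer=jvAJ???????
Fragment 2: offset=4 data="RwR" -> buffer=jvAJRwR????
Fragment 3: offset=7 data="JozL" -> buffer=jvAJRwRJozL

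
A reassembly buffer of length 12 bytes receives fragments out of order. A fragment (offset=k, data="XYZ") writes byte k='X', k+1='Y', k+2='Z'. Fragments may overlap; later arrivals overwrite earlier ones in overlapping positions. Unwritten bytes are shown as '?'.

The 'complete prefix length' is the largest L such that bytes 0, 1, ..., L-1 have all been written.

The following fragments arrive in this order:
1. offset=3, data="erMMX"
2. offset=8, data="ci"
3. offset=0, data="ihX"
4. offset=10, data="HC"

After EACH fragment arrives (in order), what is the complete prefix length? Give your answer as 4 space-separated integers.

Fragment 1: offset=3 data="erMMX" -> buffer=???erMMX???? -> prefix_len=0
Fragment 2: offset=8 data="ci" -> buffer=???erMMXci?? -> prefix_len=0
Fragment 3: offset=0 data="ihX" -> buffer=ihXerMMXci?? -> prefix_len=10
Fragment 4: offset=10 data="HC" -> buffer=ihXerMMXciHC -> prefix_len=12

Answer: 0 0 10 12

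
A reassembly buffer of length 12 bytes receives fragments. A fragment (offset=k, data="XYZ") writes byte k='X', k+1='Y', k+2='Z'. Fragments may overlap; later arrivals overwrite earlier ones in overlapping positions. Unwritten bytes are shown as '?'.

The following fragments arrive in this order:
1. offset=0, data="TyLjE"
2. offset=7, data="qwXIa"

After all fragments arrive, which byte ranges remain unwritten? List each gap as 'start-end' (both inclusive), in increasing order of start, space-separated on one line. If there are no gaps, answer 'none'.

Answer: 5-6

Derivation:
Fragment 1: offset=0 len=5
Fragment 2: offset=7 len=5
Gaps: 5-6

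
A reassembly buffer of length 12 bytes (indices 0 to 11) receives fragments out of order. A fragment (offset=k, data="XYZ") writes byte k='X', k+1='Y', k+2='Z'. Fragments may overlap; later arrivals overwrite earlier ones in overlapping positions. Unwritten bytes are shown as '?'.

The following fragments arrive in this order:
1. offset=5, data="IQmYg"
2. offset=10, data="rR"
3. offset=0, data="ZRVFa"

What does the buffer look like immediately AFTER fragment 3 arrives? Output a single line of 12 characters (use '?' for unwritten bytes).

Answer: ZRVFaIQmYgrR

Derivation:
Fragment 1: offset=5 data="IQmYg" -> buffer=?????IQmYg??
Fragment 2: offset=10 data="rR" -> buffer=?????IQmYgrR
Fragment 3: offset=0 data="ZRVFa" -> buffer=ZRVFaIQmYgrR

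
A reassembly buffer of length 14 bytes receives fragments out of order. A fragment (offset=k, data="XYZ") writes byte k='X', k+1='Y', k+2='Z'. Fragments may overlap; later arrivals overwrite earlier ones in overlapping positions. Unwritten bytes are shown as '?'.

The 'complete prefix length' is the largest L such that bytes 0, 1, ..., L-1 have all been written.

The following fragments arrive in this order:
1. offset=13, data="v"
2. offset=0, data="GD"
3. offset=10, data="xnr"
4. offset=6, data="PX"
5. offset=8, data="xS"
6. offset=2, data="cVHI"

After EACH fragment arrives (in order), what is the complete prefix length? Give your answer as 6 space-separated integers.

Fragment 1: offset=13 data="v" -> buffer=?????????????v -> prefix_len=0
Fragment 2: offset=0 data="GD" -> buffer=GD???????????v -> prefix_len=2
Fragment 3: offset=10 data="xnr" -> buffer=GD????????xnrv -> prefix_len=2
Fragment 4: offset=6 data="PX" -> buffer=GD????PX??xnrv -> prefix_len=2
Fragment 5: offset=8 data="xS" -> buffer=GD????PXxSxnrv -> prefix_len=2
Fragment 6: offset=2 data="cVHI" -> buffer=GDcVHIPXxSxnrv -> prefix_len=14

Answer: 0 2 2 2 2 14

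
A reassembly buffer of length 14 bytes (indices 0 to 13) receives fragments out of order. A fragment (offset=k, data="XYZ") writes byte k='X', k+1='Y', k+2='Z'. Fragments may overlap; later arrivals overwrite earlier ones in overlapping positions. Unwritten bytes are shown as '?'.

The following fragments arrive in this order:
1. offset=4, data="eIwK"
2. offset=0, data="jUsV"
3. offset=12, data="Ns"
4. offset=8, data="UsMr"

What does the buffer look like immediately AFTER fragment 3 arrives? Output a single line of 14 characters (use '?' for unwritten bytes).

Fragment 1: offset=4 data="eIwK" -> buffer=????eIwK??????
Fragment 2: offset=0 data="jUsV" -> buffer=jUsVeIwK??????
Fragment 3: offset=12 data="Ns" -> buffer=jUsVeIwK????Ns

Answer: jUsVeIwK????Ns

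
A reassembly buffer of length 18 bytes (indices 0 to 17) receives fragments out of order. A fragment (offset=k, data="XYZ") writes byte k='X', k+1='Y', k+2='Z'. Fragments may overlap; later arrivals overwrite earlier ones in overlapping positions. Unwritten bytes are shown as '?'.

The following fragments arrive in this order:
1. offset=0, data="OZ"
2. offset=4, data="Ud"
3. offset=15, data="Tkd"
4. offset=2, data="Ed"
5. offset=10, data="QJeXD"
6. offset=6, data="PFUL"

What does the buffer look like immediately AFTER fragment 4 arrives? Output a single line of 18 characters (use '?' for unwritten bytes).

Fragment 1: offset=0 data="OZ" -> buffer=OZ????????????????
Fragment 2: offset=4 data="Ud" -> buffer=OZ??Ud????????????
Fragment 3: offset=15 data="Tkd" -> buffer=OZ??Ud?????????Tkd
Fragment 4: offset=2 data="Ed" -> buffer=OZEdUd?????????Tkd

Answer: OZEdUd?????????Tkd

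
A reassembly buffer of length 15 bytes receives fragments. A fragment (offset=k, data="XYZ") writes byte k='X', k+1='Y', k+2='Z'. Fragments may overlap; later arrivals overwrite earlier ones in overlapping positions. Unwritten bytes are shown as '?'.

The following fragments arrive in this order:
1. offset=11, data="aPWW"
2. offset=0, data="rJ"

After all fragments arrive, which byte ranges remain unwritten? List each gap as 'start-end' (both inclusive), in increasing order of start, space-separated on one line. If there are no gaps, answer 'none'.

Answer: 2-10

Derivation:
Fragment 1: offset=11 len=4
Fragment 2: offset=0 len=2
Gaps: 2-10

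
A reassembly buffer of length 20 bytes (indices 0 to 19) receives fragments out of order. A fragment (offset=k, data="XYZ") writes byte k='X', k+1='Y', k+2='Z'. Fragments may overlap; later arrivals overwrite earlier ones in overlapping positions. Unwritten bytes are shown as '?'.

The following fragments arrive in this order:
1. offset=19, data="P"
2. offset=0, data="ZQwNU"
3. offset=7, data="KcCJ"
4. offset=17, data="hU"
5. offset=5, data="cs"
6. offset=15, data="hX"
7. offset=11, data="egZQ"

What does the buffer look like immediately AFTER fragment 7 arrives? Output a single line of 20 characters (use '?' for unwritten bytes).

Answer: ZQwNUcsKcCJegZQhXhUP

Derivation:
Fragment 1: offset=19 data="P" -> buffer=???????????????????P
Fragment 2: offset=0 data="ZQwNU" -> buffer=ZQwNU??????????????P
Fragment 3: offset=7 data="KcCJ" -> buffer=ZQwNU??KcCJ????????P
Fragment 4: offset=17 data="hU" -> buffer=ZQwNU??KcCJ??????hUP
Fragment 5: offset=5 data="cs" -> buffer=ZQwNUcsKcCJ??????hUP
Fragment 6: offset=15 data="hX" -> buffer=ZQwNUcsKcCJ????hXhUP
Fragment 7: offset=11 data="egZQ" -> buffer=ZQwNUcsKcCJegZQhXhUP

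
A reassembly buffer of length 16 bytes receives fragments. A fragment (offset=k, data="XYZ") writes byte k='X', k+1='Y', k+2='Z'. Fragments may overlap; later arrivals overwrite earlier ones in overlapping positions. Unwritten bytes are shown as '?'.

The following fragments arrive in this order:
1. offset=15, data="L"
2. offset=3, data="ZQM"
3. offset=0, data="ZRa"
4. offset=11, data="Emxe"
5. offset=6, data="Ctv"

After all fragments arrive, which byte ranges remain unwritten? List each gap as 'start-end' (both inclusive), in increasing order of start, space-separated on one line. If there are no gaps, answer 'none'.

Answer: 9-10

Derivation:
Fragment 1: offset=15 len=1
Fragment 2: offset=3 len=3
Fragment 3: offset=0 len=3
Fragment 4: offset=11 len=4
Fragment 5: offset=6 len=3
Gaps: 9-10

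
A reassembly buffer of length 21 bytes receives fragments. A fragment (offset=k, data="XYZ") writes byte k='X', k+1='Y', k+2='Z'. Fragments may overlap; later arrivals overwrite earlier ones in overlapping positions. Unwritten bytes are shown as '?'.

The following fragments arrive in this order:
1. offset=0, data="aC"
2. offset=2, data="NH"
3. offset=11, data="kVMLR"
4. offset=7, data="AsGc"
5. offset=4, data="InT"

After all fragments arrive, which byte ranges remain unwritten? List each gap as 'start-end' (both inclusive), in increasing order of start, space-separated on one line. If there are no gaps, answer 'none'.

Fragment 1: offset=0 len=2
Fragment 2: offset=2 len=2
Fragment 3: offset=11 len=5
Fragment 4: offset=7 len=4
Fragment 5: offset=4 len=3
Gaps: 16-20

Answer: 16-20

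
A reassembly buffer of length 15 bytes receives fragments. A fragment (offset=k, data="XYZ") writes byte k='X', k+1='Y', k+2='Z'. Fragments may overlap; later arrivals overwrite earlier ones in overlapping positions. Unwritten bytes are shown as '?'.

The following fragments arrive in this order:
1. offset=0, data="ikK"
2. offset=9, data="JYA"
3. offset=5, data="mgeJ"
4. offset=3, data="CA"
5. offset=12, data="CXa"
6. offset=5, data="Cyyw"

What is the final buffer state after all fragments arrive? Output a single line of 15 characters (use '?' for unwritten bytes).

Answer: ikKCACyywJYACXa

Derivation:
Fragment 1: offset=0 data="ikK" -> buffer=ikK????????????
Fragment 2: offset=9 data="JYA" -> buffer=ikK??????JYA???
Fragment 3: offset=5 data="mgeJ" -> buffer=ikK??mgeJJYA???
Fragment 4: offset=3 data="CA" -> buffer=ikKCAmgeJJYA???
Fragment 5: offset=12 data="CXa" -> buffer=ikKCAmgeJJYACXa
Fragment 6: offset=5 data="Cyyw" -> buffer=ikKCACyywJYACXa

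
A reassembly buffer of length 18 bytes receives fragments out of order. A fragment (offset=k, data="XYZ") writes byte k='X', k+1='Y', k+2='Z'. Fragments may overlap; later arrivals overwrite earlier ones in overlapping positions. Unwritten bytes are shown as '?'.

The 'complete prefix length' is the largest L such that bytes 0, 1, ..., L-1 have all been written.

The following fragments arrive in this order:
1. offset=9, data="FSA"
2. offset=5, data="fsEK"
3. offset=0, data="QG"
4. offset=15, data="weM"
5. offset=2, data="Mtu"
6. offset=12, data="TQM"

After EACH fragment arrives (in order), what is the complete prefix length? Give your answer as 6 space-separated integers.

Answer: 0 0 2 2 12 18

Derivation:
Fragment 1: offset=9 data="FSA" -> buffer=?????????FSA?????? -> prefix_len=0
Fragment 2: offset=5 data="fsEK" -> buffer=?????fsEKFSA?????? -> prefix_len=0
Fragment 3: offset=0 data="QG" -> buffer=QG???fsEKFSA?????? -> prefix_len=2
Fragment 4: offset=15 data="weM" -> buffer=QG???fsEKFSA???weM -> prefix_len=2
Fragment 5: offset=2 data="Mtu" -> buffer=QGMtufsEKFSA???weM -> prefix_len=12
Fragment 6: offset=12 data="TQM" -> buffer=QGMtufsEKFSATQMweM -> prefix_len=18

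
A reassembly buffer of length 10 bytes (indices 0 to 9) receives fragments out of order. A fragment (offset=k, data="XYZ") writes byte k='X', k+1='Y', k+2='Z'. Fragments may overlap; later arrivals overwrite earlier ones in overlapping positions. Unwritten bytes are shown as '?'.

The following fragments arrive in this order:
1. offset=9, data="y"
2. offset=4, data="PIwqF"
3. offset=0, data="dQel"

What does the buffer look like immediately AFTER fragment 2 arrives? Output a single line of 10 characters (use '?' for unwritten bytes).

Answer: ????PIwqFy

Derivation:
Fragment 1: offset=9 data="y" -> buffer=?????????y
Fragment 2: offset=4 data="PIwqF" -> buffer=????PIwqFy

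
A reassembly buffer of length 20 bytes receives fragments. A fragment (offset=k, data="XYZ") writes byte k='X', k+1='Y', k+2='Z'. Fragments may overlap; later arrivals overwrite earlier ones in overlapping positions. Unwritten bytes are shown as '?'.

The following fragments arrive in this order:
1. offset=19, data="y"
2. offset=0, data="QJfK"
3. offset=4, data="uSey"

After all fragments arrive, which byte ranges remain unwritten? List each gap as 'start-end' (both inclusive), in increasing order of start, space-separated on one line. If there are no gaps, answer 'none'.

Answer: 8-18

Derivation:
Fragment 1: offset=19 len=1
Fragment 2: offset=0 len=4
Fragment 3: offset=4 len=4
Gaps: 8-18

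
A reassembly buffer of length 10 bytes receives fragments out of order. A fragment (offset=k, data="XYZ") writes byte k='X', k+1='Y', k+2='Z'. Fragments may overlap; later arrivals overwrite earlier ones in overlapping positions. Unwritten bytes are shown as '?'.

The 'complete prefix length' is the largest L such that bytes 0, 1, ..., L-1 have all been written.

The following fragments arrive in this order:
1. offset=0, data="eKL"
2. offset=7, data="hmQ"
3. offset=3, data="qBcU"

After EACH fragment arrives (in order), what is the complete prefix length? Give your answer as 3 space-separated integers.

Fragment 1: offset=0 data="eKL" -> buffer=eKL??????? -> prefix_len=3
Fragment 2: offset=7 data="hmQ" -> buffer=eKL????hmQ -> prefix_len=3
Fragment 3: offset=3 data="qBcU" -> buffer=eKLqBcUhmQ -> prefix_len=10

Answer: 3 3 10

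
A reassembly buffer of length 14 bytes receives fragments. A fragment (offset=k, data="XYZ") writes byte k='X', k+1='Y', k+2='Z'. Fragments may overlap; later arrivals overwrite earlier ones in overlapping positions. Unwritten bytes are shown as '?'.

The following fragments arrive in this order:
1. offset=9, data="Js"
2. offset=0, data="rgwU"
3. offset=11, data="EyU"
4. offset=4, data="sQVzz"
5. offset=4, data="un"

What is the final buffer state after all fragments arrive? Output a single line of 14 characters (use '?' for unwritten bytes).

Answer: rgwUunVzzJsEyU

Derivation:
Fragment 1: offset=9 data="Js" -> buffer=?????????Js???
Fragment 2: offset=0 data="rgwU" -> buffer=rgwU?????Js???
Fragment 3: offset=11 data="EyU" -> buffer=rgwU?????JsEyU
Fragment 4: offset=4 data="sQVzz" -> buffer=rgwUsQVzzJsEyU
Fragment 5: offset=4 data="un" -> buffer=rgwUunVzzJsEyU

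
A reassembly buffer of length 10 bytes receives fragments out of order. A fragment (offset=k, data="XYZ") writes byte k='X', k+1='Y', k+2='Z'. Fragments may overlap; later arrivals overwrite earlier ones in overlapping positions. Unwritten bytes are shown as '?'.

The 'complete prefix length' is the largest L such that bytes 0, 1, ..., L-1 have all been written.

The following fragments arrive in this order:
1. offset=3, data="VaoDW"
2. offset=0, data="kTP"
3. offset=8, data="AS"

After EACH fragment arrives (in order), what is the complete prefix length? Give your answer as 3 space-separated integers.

Fragment 1: offset=3 data="VaoDW" -> buffer=???VaoDW?? -> prefix_len=0
Fragment 2: offset=0 data="kTP" -> buffer=kTPVaoDW?? -> prefix_len=8
Fragment 3: offset=8 data="AS" -> buffer=kTPVaoDWAS -> prefix_len=10

Answer: 0 8 10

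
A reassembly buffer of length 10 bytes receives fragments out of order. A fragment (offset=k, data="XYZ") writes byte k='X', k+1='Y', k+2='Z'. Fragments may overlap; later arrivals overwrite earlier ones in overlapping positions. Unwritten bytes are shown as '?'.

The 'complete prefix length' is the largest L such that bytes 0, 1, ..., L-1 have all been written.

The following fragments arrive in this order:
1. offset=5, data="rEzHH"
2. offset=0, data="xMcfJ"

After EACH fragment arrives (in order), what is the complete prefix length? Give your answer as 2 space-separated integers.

Fragment 1: offset=5 data="rEzHH" -> buffer=?????rEzHH -> prefix_len=0
Fragment 2: offset=0 data="xMcfJ" -> buffer=xMcfJrEzHH -> prefix_len=10

Answer: 0 10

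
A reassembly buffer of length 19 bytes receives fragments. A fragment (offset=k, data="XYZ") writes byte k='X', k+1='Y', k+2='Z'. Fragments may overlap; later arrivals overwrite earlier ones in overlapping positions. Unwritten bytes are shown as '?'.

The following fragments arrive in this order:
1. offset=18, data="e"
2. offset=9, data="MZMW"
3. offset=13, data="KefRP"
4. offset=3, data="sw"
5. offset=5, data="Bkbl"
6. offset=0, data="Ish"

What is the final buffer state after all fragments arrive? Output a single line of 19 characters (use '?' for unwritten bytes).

Answer: IshswBkblMZMWKefRPe

Derivation:
Fragment 1: offset=18 data="e" -> buffer=??????????????????e
Fragment 2: offset=9 data="MZMW" -> buffer=?????????MZMW?????e
Fragment 3: offset=13 data="KefRP" -> buffer=?????????MZMWKefRPe
Fragment 4: offset=3 data="sw" -> buffer=???sw????MZMWKefRPe
Fragment 5: offset=5 data="Bkbl" -> buffer=???swBkblMZMWKefRPe
Fragment 6: offset=0 data="Ish" -> buffer=IshswBkblMZMWKefRPe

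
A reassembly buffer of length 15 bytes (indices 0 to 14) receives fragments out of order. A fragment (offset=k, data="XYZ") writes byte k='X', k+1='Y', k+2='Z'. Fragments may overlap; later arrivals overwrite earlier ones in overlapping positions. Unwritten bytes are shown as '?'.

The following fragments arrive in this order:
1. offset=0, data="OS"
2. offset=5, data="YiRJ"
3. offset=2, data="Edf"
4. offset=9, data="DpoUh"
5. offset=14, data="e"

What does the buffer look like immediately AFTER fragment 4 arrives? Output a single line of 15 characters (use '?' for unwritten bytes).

Answer: OSEdfYiRJDpoUh?

Derivation:
Fragment 1: offset=0 data="OS" -> buffer=OS?????????????
Fragment 2: offset=5 data="YiRJ" -> buffer=OS???YiRJ??????
Fragment 3: offset=2 data="Edf" -> buffer=OSEdfYiRJ??????
Fragment 4: offset=9 data="DpoUh" -> buffer=OSEdfYiRJDpoUh?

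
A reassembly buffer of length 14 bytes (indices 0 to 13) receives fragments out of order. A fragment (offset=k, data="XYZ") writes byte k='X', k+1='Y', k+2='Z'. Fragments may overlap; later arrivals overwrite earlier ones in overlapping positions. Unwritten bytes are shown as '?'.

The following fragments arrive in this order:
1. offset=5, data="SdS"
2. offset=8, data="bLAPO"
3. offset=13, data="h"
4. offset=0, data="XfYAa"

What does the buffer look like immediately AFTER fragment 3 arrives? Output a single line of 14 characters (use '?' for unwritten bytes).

Fragment 1: offset=5 data="SdS" -> buffer=?????SdS??????
Fragment 2: offset=8 data="bLAPO" -> buffer=?????SdSbLAPO?
Fragment 3: offset=13 data="h" -> buffer=?????SdSbLAPOh

Answer: ?????SdSbLAPOh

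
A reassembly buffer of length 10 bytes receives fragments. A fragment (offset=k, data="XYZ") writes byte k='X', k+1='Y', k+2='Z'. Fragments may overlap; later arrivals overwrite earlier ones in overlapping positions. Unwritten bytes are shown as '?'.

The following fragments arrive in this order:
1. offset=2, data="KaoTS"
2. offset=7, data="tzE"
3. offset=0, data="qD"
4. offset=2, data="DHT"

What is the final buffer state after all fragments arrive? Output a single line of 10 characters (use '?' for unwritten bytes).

Answer: qDDHTTStzE

Derivation:
Fragment 1: offset=2 data="KaoTS" -> buffer=??KaoTS???
Fragment 2: offset=7 data="tzE" -> buffer=??KaoTStzE
Fragment 3: offset=0 data="qD" -> buffer=qDKaoTStzE
Fragment 4: offset=2 data="DHT" -> buffer=qDDHTTStzE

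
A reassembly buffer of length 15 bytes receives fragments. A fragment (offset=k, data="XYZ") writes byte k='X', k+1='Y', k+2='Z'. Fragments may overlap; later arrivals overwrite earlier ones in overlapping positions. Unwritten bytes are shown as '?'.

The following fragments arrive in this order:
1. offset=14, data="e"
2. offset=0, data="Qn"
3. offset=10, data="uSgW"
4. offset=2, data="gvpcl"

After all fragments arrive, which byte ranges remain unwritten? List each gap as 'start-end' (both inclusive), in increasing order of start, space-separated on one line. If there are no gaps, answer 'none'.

Fragment 1: offset=14 len=1
Fragment 2: offset=0 len=2
Fragment 3: offset=10 len=4
Fragment 4: offset=2 len=5
Gaps: 7-9

Answer: 7-9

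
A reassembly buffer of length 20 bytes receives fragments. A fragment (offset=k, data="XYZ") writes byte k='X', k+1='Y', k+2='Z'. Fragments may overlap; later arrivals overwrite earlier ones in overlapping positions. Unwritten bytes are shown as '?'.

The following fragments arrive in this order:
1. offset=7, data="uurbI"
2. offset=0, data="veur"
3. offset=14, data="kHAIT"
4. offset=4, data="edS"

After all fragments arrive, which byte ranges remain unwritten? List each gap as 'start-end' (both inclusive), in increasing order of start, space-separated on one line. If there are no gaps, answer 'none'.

Answer: 12-13 19-19

Derivation:
Fragment 1: offset=7 len=5
Fragment 2: offset=0 len=4
Fragment 3: offset=14 len=5
Fragment 4: offset=4 len=3
Gaps: 12-13 19-19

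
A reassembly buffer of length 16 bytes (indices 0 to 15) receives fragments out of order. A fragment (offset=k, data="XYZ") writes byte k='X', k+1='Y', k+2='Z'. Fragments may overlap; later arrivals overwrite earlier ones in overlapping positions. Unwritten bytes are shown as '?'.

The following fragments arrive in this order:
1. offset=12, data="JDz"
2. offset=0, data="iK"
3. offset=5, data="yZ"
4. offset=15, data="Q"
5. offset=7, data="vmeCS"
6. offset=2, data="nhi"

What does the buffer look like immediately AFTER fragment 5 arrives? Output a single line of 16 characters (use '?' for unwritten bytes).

Answer: iK???yZvmeCSJDzQ

Derivation:
Fragment 1: offset=12 data="JDz" -> buffer=????????????JDz?
Fragment 2: offset=0 data="iK" -> buffer=iK??????????JDz?
Fragment 3: offset=5 data="yZ" -> buffer=iK???yZ?????JDz?
Fragment 4: offset=15 data="Q" -> buffer=iK???yZ?????JDzQ
Fragment 5: offset=7 data="vmeCS" -> buffer=iK???yZvmeCSJDzQ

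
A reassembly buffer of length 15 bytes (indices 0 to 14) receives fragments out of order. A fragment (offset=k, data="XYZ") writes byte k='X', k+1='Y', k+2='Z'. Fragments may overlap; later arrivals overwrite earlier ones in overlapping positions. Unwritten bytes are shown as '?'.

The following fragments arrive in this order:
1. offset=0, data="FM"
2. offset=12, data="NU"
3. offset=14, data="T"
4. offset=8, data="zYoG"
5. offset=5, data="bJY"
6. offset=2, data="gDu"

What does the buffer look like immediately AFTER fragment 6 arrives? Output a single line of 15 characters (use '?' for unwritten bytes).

Answer: FMgDubJYzYoGNUT

Derivation:
Fragment 1: offset=0 data="FM" -> buffer=FM?????????????
Fragment 2: offset=12 data="NU" -> buffer=FM??????????NU?
Fragment 3: offset=14 data="T" -> buffer=FM??????????NUT
Fragment 4: offset=8 data="zYoG" -> buffer=FM??????zYoGNUT
Fragment 5: offset=5 data="bJY" -> buffer=FM???bJYzYoGNUT
Fragment 6: offset=2 data="gDu" -> buffer=FMgDubJYzYoGNUT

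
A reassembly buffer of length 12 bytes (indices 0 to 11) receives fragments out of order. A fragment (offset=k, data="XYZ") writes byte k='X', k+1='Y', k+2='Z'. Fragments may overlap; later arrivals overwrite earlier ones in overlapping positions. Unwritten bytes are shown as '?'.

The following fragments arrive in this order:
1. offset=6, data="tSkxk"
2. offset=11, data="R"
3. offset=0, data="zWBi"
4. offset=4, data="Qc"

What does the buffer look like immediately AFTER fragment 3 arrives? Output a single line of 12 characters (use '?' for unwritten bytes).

Fragment 1: offset=6 data="tSkxk" -> buffer=??????tSkxk?
Fragment 2: offset=11 data="R" -> buffer=??????tSkxkR
Fragment 3: offset=0 data="zWBi" -> buffer=zWBi??tSkxkR

Answer: zWBi??tSkxkR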